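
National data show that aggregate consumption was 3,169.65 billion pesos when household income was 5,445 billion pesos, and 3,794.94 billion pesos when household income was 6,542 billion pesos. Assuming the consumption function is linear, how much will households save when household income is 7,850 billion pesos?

S = 3309.5

MPC = (3794.94 − 3169.65)/(6542 − 5445) = 625.29/1097 = 0.57
a = 3169.65 − 0.57(5445) = 3169.65 − 3103.65 = 66
C = 66 + 0.57(7850) = 4540.5
S = 7850 − 4540.5 = 3309.5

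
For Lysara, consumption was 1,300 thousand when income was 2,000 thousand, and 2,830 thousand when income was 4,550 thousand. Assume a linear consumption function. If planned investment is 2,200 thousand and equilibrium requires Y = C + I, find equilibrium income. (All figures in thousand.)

MPC = (2830 − 1300)/(4550 − 2000) = 1530/2550 = 0.6
a = 1300 − 0.6(2000) = 100
Equilibrium: Y = 100 + 0.6Y + 2200
0.4Y = 2300, so Y = 2300/0.4 = 5750

Y = 5750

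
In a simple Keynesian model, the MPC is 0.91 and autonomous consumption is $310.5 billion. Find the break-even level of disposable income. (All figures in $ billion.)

Y = 3450

At break-even, C = Y: 310.5 + 0.91Y = Y
0.09Y = 310.5, so Y = 310.5/0.09 = 3450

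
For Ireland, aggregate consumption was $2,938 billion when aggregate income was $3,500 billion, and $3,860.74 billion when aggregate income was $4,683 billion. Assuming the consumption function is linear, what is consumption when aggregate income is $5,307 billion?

C = 4347.46

MPC = (3860.74 − 2938)/(4683 − 3500) = 922.74/1183 = 0.78
a = 2938 − 0.78(3500) = 2938 − 2730 = 208
C = 208 + 0.78(5307) = 208 + 4139.46 = 4347.46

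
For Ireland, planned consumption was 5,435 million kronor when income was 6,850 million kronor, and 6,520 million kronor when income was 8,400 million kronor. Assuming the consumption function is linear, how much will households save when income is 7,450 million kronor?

MPC = (6520 − 5435)/(8400 − 6850) = 1085/1550 = 0.7
a = 5435 − 0.7(6850) = 5435 − 4795 = 640
C = 640 + 0.7(7450) = 5855
S = 7450 − 5855 = 1595

S = 1595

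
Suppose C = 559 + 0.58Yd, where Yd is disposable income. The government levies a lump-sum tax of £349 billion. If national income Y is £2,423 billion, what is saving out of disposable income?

Yd = Y − T = 2423 − 349 = 2074
C = 559 + 0.58(2074) = 559 + 1202.92 = 1761.92
S = Yd − C = 2074 − 1761.92 = 312.08

S = 312.08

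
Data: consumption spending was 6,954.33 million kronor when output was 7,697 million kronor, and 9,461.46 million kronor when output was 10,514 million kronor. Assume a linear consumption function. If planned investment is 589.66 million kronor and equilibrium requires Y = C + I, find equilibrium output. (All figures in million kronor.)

Y = 6306

MPC = (9461.46 − 6954.33)/(10514 − 7697) = 2507.13/2817 = 0.89
a = 6954.33 − 0.89(7697) = 104
Equilibrium: Y = 104 + 0.89Y + 589.66
0.11Y = 693.66, so Y = 693.66/0.11 = 6306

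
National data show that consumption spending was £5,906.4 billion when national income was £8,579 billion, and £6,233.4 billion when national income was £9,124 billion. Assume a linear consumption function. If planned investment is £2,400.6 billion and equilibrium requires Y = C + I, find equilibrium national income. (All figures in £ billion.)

Y = 7899

MPC = (6233.4 − 5906.4)/(9124 − 8579) = 327/545 = 0.6
a = 5906.4 − 0.6(8579) = 759
Equilibrium: Y = 759 + 0.6Y + 2400.6
0.4Y = 3159.6, so Y = 3159.6/0.4 = 7899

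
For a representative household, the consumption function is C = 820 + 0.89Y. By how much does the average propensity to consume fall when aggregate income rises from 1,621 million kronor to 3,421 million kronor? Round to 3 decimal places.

ΔAPC = 0.266

At Y = 1621: C = 820 + 0.89(1621) = 2262.69, APC = 2262.69/1621 = 1.3959
At Y = 3421: C = 3864.69, APC = 3864.69/3421 = 1.1297
Fall in APC = 1.3959 − 1.1297 = 0.2662 ≈ 0.266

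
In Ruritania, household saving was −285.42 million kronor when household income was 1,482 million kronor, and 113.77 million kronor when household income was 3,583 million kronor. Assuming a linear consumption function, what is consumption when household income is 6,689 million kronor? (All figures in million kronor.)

C = 5985.09

MPS = ΔS/ΔY = (113.77 − (-285.42))/(3583 − 1482) = 399.19/2101 = 0.19
MPC = 1 − MPS = 0.81
Autonomous saving = -285.42 − 0.19(1482) = -567, so a = 567
C = 567 + 0.81(6689) = 567 + 5418.09 = 5985.09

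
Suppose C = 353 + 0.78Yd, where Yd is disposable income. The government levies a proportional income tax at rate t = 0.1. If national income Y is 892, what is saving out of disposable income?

S = -176.384

Yd = (1 − 0.1)(892) = 0.9(892) = 802.8
C = 353 + 0.78(802.8) = 353 + 626.184 = 979.184
S = Yd − C = 802.8 − 979.184 = -176.384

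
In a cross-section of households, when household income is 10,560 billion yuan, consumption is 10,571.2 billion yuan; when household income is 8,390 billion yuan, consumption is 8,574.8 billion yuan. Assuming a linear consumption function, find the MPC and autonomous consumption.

MPC = ΔC/ΔY = (10571.2 − 8574.8)/(10560 − 8390) = 1996.4/2170 = 0.92
a = C − MPC·Y = 8574.8 − 0.92(8390) = 8574.8 − 7718.8 = 856

MPC = 0.92; a = 856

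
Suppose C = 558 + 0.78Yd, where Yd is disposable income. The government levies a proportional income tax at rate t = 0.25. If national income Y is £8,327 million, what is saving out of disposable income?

Yd = (1 − 0.25)(8327) = 0.75(8327) = 6245.25
C = 558 + 0.78(6245.25) = 558 + 4871.295 = 5429.295
S = Yd − C = 6245.25 − 5429.295 = 815.955

S = 815.955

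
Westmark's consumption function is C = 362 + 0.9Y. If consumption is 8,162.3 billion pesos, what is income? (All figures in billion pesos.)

Y = 8667

362 + 0.9Y = 8162.3
0.9Y = 7800.3, so Y = 7800.3/0.9 = 8667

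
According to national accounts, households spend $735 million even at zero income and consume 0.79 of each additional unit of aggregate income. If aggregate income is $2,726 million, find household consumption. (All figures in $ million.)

C = 735 + 0.79(2726) = 735 + 2153.54 = 2888.54

C = 2888.54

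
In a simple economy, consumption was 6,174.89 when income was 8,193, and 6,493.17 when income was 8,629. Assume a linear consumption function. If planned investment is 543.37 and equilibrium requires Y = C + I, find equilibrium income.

MPC = (6493.17 − 6174.89)/(8629 − 8193) = 318.28/436 = 0.73
a = 6174.89 − 0.73(8193) = 194
Equilibrium: Y = 194 + 0.73Y + 543.37
0.27Y = 737.37, so Y = 737.37/0.27 = 2731

Y = 2731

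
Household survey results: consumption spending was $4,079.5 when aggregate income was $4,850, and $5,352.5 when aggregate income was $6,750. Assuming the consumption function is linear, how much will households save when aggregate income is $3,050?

MPC = (5352.5 − 4079.5)/(6750 − 4850) = 1273/1900 = 0.67
a = 4079.5 − 0.67(4850) = 4079.5 − 3249.5 = 830
C = 830 + 0.67(3050) = 2873.5
S = 3050 − 2873.5 = 176.5

S = 176.5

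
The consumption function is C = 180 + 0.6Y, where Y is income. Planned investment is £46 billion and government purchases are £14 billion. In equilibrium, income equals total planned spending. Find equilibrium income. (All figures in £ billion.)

Y = 600

Y = C + I + G = 180 + 0.6Y + 46 + 14
Y − 0.6Y = 240
0.4Y = 240, so Y = 240/0.4 = 600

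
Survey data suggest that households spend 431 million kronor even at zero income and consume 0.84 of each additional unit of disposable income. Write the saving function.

S = Y − C = Y − (431 + 0.84Y) = -431 + (1 − 0.84)Y

S = -431 + 0.16Y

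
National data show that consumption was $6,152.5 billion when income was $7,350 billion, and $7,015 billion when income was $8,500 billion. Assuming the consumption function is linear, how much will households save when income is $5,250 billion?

S = 672.5

MPC = (7015 − 6152.5)/(8500 − 7350) = 862.5/1150 = 0.75
a = 6152.5 − 0.75(7350) = 6152.5 − 5512.5 = 640
C = 640 + 0.75(5250) = 4577.5
S = 5250 − 4577.5 = 672.5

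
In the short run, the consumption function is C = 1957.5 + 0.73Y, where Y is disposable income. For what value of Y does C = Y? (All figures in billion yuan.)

At break-even, C = Y: 1957.5 + 0.73Y = Y
0.27Y = 1957.5, so Y = 1957.5/0.27 = 7250

Y = 7250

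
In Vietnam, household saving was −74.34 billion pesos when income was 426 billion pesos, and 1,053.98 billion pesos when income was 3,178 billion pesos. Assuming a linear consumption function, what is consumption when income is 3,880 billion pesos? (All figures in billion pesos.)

MPS = ΔS/ΔY = (1053.98 − (-74.34))/(3178 − 426) = 1128.32/2752 = 0.41
MPC = 1 − MPS = 0.59
Autonomous saving = -74.34 − 0.41(426) = -249, so a = 249
C = 249 + 0.59(3880) = 249 + 2289.2 = 2538.2

C = 2538.2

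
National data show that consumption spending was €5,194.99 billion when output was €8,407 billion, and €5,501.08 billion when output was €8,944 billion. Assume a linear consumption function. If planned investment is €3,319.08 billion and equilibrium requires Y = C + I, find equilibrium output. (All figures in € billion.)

MPC = (5501.08 − 5194.99)/(8944 − 8407) = 306.09/537 = 0.57
a = 5194.99 − 0.57(8407) = 403
Equilibrium: Y = 403 + 0.57Y + 3319.08
0.43Y = 3722.08, so Y = 3722.08/0.43 = 8656

Y = 8656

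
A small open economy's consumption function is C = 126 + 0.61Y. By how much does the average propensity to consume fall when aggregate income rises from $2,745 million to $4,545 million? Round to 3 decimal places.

ΔAPC = 0.018

At Y = 2745: C = 126 + 0.61(2745) = 1800.45, APC = 1800.45/2745 = 0.6559
At Y = 4545: C = 2898.45, APC = 2898.45/4545 = 0.6377
Fall in APC = 0.6559 − 0.6377 = 0.0182 ≈ 0.018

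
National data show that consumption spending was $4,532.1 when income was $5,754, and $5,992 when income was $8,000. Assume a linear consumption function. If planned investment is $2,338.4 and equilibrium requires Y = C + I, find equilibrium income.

Y = 8944

MPC = (5992 − 4532.1)/(8000 − 5754) = 1459.9/2246 = 0.65
a = 4532.1 − 0.65(5754) = 792
Equilibrium: Y = 792 + 0.65Y + 2338.4
0.35Y = 3130.4, so Y = 3130.4/0.35 = 8944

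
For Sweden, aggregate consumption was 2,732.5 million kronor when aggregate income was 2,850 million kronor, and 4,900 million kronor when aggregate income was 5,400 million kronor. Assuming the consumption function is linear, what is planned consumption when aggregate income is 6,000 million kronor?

MPC = (4900 − 2732.5)/(5400 − 2850) = 2167.5/2550 = 0.85
a = 2732.5 − 0.85(2850) = 2732.5 − 2422.5 = 310
C = 310 + 0.85(6000) = 310 + 5100 = 5410

C = 5410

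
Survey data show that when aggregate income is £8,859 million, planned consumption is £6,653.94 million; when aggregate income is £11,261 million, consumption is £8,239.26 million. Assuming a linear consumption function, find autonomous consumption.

MPC = ΔC/ΔY = (8239.26 − 6653.94)/(11261 − 8859) = 1585.32/2402 = 0.66
a = C − MPC·Y = 6653.94 − 0.66(8859) = 6653.94 − 5846.94 = 807

a = 807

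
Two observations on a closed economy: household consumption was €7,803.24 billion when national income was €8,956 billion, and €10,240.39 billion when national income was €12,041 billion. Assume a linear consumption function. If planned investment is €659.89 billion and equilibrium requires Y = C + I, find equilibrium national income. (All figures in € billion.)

MPC = (10240.39 − 7803.24)/(12041 − 8956) = 2437.15/3085 = 0.79
a = 7803.24 − 0.79(8956) = 728
Equilibrium: Y = 728 + 0.79Y + 659.89
0.21Y = 1387.89, so Y = 1387.89/0.21 = 6609

Y = 6609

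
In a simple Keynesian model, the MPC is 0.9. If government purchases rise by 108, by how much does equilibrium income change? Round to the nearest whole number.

The multiplier is 1/(1 − MPC) = 1/0.1.
ΔY = 108/0.1 = 1080.00 ≈ 1080

ΔY ≈ 1080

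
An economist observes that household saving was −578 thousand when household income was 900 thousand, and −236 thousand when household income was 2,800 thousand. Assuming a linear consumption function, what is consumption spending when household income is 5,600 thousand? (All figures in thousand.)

C = 5332

MPS = ΔS/ΔY = (-236 − (-578))/(2800 − 900) = 342/1900 = 0.18
MPC = 1 − MPS = 0.82
Autonomous saving = -578 − 0.18(900) = -740, so a = 740
C = 740 + 0.82(5600) = 740 + 4592 = 5332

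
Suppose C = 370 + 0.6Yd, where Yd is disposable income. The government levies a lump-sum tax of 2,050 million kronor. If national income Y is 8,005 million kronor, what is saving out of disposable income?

Yd = Y − T = 8005 − 2050 = 5955
C = 370 + 0.6(5955) = 370 + 3573 = 3943
S = Yd − C = 5955 − 3943 = 2012

S = 2012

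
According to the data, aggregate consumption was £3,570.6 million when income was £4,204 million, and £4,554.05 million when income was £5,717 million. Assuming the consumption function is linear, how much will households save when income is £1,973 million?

MPC = (4554.05 − 3570.6)/(5717 − 4204) = 983.45/1513 = 0.65
a = 3570.6 − 0.65(4204) = 3570.6 − 2732.6 = 838
C = 838 + 0.65(1973) = 2120.45
S = 1973 − 2120.45 = -147.45

S = -147.45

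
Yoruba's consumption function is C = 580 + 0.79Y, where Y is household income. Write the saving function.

S = Y − C = Y − (580 + 0.79Y) = -580 + (1 − 0.79)Y

S = -580 + 0.21Y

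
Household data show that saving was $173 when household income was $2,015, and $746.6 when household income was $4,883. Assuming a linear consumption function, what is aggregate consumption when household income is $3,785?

C = 3258

MPS = ΔS/ΔY = (746.6 − 173)/(4883 − 2015) = 573.6/2868 = 0.2
MPC = 1 − MPS = 0.8
Autonomous saving = 173 − 0.2(2015) = -230, so a = 230
C = 230 + 0.8(3785) = 230 + 3028 = 3258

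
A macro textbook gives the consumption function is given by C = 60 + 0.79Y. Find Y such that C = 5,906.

60 + 0.79Y = 5906
0.79Y = 5846, so Y = 5846/0.79 = 7400

Y = 7400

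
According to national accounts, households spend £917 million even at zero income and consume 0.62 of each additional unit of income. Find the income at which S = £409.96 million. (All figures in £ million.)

S = Y − C = -917 + 0.38Y
-917 + 0.38Y = 409.96, so 0.38Y = 1326.96 and Y = 3492

Y = 3492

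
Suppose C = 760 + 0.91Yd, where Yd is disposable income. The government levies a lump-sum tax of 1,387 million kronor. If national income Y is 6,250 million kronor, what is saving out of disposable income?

S = -322.33

Yd = Y − T = 6250 − 1387 = 4863
C = 760 + 0.91(4863) = 760 + 4425.33 = 5185.33
S = Yd − C = 4863 − 5185.33 = -322.33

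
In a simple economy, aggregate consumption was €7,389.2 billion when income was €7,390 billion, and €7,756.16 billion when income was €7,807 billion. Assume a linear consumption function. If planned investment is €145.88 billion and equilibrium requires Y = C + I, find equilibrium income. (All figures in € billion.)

MPC = (7756.16 − 7389.2)/(7807 − 7390) = 366.96/417 = 0.88
a = 7389.2 − 0.88(7390) = 886
Equilibrium: Y = 886 + 0.88Y + 145.88
0.12Y = 1031.88, so Y = 1031.88/0.12 = 8599

Y = 8599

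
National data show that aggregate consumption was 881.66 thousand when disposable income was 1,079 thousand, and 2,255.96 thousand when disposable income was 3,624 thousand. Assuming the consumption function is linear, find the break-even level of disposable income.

Y = 650

MPC = (2255.96 − 881.66)/(3624 − 1079) = 1374.3/2545 = 0.54
a = 881.66 − 0.54(1079) = 881.66 − 582.66 = 299
Break-even: Y = a/(1−MPC) = 299/0.46 = 650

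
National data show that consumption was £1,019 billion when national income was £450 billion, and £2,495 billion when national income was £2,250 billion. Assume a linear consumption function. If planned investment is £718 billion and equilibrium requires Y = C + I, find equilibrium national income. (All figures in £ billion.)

Y = 7600

MPC = (2495 − 1019)/(2250 − 450) = 1476/1800 = 0.82
a = 1019 − 0.82(450) = 650
Equilibrium: Y = 650 + 0.82Y + 718
0.18Y = 1368, so Y = 1368/0.18 = 7600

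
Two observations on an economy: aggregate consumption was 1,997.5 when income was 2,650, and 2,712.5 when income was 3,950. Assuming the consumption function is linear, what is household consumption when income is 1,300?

MPC = (2712.5 − 1997.5)/(3950 − 2650) = 715/1300 = 0.55
a = 1997.5 − 0.55(2650) = 1997.5 − 1457.5 = 540
C = 540 + 0.55(1300) = 540 + 715 = 1255

C = 1255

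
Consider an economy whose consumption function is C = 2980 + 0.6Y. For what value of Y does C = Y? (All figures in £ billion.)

Y = 7450

At break-even, C = Y: 2980 + 0.6Y = Y
0.4Y = 2980, so Y = 2980/0.4 = 7450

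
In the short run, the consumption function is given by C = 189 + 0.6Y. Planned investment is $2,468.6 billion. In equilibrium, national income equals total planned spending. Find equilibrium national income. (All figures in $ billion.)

Y = C + I = 189 + 0.6Y + 2468.6
Y − 0.6Y = 2657.6
0.4Y = 2657.6, so Y = 2657.6/0.4 = 6644

Y = 6644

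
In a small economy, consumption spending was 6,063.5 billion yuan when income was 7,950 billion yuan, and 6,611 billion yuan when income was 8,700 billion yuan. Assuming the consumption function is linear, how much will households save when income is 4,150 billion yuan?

MPC = (6611 − 6063.5)/(8700 − 7950) = 547.5/750 = 0.73
a = 6063.5 − 0.73(7950) = 6063.5 − 5803.5 = 260
C = 260 + 0.73(4150) = 3289.5
S = 4150 − 3289.5 = 860.5

S = 860.5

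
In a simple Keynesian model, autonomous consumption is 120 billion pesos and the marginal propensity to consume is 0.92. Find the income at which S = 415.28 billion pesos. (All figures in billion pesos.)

S = Y − C = -120 + 0.08Y
-120 + 0.08Y = 415.28, so 0.08Y = 535.28 and Y = 6691

Y = 6691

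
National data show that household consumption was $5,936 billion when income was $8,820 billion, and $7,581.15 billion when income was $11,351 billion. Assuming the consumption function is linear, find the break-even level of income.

Y = 580

MPC = (7581.15 − 5936)/(11351 − 8820) = 1645.15/2531 = 0.65
a = 5936 − 0.65(8820) = 5936 − 5733 = 203
Break-even: Y = a/(1−MPC) = 203/0.35 = 580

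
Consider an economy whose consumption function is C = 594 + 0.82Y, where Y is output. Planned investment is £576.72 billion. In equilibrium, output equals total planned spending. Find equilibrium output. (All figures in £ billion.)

Y = C + I = 594 + 0.82Y + 576.72
Y − 0.82Y = 1170.72
0.18Y = 1170.72, so Y = 1170.72/0.18 = 6504

Y = 6504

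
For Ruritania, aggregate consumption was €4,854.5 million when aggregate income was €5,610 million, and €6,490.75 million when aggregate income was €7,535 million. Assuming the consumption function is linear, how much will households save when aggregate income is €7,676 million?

MPC = (6490.75 − 4854.5)/(7535 − 5610) = 1636.25/1925 = 0.85
a = 4854.5 − 0.85(5610) = 4854.5 − 4768.5 = 86
C = 86 + 0.85(7676) = 6610.6
S = 7676 − 6610.6 = 1065.4

S = 1065.4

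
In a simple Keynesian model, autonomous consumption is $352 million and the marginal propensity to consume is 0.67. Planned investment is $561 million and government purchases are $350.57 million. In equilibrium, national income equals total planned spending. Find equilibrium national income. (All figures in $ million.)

Y = C + I + G = 352 + 0.67Y + 561 + 350.57
Y − 0.67Y = 1263.57
0.33Y = 1263.57, so Y = 1263.57/0.33 = 3829

Y = 3829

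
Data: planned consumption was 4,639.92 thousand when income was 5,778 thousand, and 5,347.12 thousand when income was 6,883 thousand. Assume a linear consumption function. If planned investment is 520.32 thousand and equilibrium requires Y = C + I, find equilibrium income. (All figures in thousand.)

MPC = (5347.12 − 4639.92)/(6883 − 5778) = 707.2/1105 = 0.64
a = 4639.92 − 0.64(5778) = 942
Equilibrium: Y = 942 + 0.64Y + 520.32
0.36Y = 1462.32, so Y = 1462.32/0.36 = 4062

Y = 4062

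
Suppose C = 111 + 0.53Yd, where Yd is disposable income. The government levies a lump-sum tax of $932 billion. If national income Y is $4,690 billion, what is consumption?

Yd = Y − T = 4690 − 932 = 3758
C = 111 + 0.53(3758) = 111 + 1991.74 = 2102.74

C = 2102.74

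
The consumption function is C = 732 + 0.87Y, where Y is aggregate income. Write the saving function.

S = Y − C = Y − (732 + 0.87Y) = -732 + (1 − 0.87)Y

S = -732 + 0.13Y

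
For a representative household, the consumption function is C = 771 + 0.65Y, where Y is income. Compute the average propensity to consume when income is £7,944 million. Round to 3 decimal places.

C = 771 + 0.65(7944) = 5934.6
APC = C/Y = 5934.6/7944 = 0.747

APC = 0.747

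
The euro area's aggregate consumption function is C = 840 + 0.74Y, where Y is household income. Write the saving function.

S = -840 + 0.26Y

S = Y − C = Y − (840 + 0.74Y) = -840 + (1 − 0.74)Y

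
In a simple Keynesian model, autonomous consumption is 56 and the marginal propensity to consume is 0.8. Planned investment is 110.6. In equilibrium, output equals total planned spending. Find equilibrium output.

Y = 833

Y = C + I = 56 + 0.8Y + 110.6
Y − 0.8Y = 166.6
0.2Y = 166.6, so Y = 166.6/0.2 = 833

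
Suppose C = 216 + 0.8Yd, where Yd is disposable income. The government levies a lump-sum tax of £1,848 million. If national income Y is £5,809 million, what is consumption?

C = 3384.8

Yd = Y − T = 5809 − 1848 = 3961
C = 216 + 0.8(3961) = 216 + 3168.8 = 3384.8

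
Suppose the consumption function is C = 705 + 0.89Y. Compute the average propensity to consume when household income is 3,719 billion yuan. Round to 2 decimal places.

C = 705 + 0.89(3719) = 4014.91
APC = C/Y = 4014.91/3719 = 1.08

APC = 1.08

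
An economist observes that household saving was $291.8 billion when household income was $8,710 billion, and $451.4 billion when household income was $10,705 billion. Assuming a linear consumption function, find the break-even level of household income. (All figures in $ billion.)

Y = 5062.5

MPS = ΔS/ΔY = (451.4 − 291.8)/(10705 − 8710) = 159.6/1995 = 0.08
MPC = 1 − MPS = 0.92
From S(8710) = 291.8: −a + 0.08(8710) = 291.8, so a = 696.8 − 291.8 = 405
Break-even (S = 0): Y = a/MPS = 405/0.08 = 5062.5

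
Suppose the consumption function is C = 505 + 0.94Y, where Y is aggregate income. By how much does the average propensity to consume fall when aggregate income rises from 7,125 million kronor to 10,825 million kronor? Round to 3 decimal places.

ΔAPC = 0.024

At Y = 7125: C = 505 + 0.94(7125) = 7202.5, APC = 7202.5/7125 = 1.0109
At Y = 10825: C = 10680.5, APC = 10680.5/10825 = 0.9867
Fall in APC = 1.0109 − 0.9867 = 0.0242 ≈ 0.024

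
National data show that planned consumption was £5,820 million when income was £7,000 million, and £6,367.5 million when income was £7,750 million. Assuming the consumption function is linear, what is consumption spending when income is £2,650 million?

MPC = (6367.5 − 5820)/(7750 − 7000) = 547.5/750 = 0.73
a = 5820 − 0.73(7000) = 5820 − 5110 = 710
C = 710 + 0.73(2650) = 710 + 1934.5 = 2644.5

C = 2644.5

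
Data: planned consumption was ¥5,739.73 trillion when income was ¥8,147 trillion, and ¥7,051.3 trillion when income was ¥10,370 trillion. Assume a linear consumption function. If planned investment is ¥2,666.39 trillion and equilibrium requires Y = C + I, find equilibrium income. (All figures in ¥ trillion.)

MPC = (7051.3 − 5739.73)/(10370 − 8147) = 1311.57/2223 = 0.59
a = 5739.73 − 0.59(8147) = 933
Equilibrium: Y = 933 + 0.59Y + 2666.39
0.41Y = 3599.39, so Y = 3599.39/0.41 = 8779

Y = 8779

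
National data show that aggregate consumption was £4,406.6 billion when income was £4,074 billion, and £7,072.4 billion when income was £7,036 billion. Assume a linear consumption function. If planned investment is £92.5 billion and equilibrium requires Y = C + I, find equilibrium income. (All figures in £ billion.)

MPC = (7072.4 − 4406.6)/(7036 − 4074) = 2665.8/2962 = 0.9
a = 4406.6 − 0.9(4074) = 740
Equilibrium: Y = 740 + 0.9Y + 92.5
0.1Y = 832.5, so Y = 832.5/0.1 = 8325

Y = 8325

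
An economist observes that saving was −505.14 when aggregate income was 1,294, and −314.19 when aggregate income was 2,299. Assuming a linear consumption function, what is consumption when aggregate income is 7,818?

MPS = ΔS/ΔY = (-314.19 − (-505.14))/(2299 − 1294) = 190.95/1005 = 0.19
MPC = 1 − MPS = 0.81
Autonomous saving = -505.14 − 0.19(1294) = -751, so a = 751
C = 751 + 0.81(7818) = 751 + 6332.58 = 7083.58

C = 7083.58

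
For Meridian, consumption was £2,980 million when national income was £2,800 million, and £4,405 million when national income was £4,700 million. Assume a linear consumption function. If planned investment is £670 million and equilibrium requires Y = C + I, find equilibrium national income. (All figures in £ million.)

MPC = (4405 − 2980)/(4700 − 2800) = 1425/1900 = 0.75
a = 2980 − 0.75(2800) = 880
Equilibrium: Y = 880 + 0.75Y + 670
0.25Y = 1550, so Y = 1550/0.25 = 6200

Y = 6200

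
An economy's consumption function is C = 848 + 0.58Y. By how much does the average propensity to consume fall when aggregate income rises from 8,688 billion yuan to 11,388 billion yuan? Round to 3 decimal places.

ΔAPC = 0.023

At Y = 8688: C = 848 + 0.58(8688) = 5887.04, APC = 5887.04/8688 = 0.6776
At Y = 11388: C = 7453.04, APC = 7453.04/11388 = 0.6545
Fall in APC = 0.6776 − 0.6545 = 0.0231 ≈ 0.023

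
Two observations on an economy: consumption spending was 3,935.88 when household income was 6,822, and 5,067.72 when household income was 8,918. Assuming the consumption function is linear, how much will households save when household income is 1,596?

S = 482.16

MPC = (5067.72 − 3935.88)/(8918 − 6822) = 1131.84/2096 = 0.54
a = 3935.88 − 0.54(6822) = 3935.88 − 3683.88 = 252
C = 252 + 0.54(1596) = 1113.84
S = 1596 − 1113.84 = 482.16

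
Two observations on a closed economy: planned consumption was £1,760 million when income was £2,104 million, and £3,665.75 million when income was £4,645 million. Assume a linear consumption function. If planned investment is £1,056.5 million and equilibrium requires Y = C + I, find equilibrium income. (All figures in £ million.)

MPC = (3665.75 − 1760)/(4645 − 2104) = 1905.75/2541 = 0.75
a = 1760 − 0.75(2104) = 182
Equilibrium: Y = 182 + 0.75Y + 1056.5
0.25Y = 1238.5, so Y = 1238.5/0.25 = 4954

Y = 4954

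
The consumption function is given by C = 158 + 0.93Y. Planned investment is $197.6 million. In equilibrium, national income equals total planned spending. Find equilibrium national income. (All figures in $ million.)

Y = C + I = 158 + 0.93Y + 197.6
Y − 0.93Y = 355.6
0.07Y = 355.6, so Y = 355.6/0.07 = 5080

Y = 5080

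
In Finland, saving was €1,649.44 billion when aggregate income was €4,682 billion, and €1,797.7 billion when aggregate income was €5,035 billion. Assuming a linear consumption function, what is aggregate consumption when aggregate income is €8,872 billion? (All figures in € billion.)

C = 5462.76

MPS = ΔS/ΔY = (1797.7 − 1649.44)/(5035 − 4682) = 148.26/353 = 0.42
MPC = 1 − MPS = 0.58
Autonomous saving = 1649.44 − 0.42(4682) = -317, so a = 317
C = 317 + 0.58(8872) = 317 + 5145.76 = 5462.76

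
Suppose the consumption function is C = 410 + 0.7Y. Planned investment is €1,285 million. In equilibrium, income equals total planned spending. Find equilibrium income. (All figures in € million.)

Y = C + I = 410 + 0.7Y + 1285
Y − 0.7Y = 1695
0.3Y = 1695, so Y = 1695/0.3 = 5650

Y = 5650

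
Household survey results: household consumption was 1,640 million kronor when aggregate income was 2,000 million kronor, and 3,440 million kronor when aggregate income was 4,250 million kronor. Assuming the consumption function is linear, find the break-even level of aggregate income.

Y = 200

MPC = (3440 − 1640)/(4250 − 2000) = 1800/2250 = 0.8
a = 1640 − 0.8(2000) = 1640 − 1600 = 40
Break-even: Y = a/(1−MPC) = 40/0.2 = 200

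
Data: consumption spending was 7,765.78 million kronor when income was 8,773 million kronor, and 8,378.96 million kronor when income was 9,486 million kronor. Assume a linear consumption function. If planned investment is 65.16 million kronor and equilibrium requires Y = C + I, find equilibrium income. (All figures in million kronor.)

MPC = (8378.96 − 7765.78)/(9486 − 8773) = 613.18/713 = 0.86
a = 7765.78 − 0.86(8773) = 221
Equilibrium: Y = 221 + 0.86Y + 65.16
0.14Y = 286.16, so Y = 286.16/0.14 = 2044

Y = 2044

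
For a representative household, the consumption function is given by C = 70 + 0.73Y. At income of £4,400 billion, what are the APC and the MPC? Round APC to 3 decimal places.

MPC = 0.73 (the slope of the consumption function)
C = 70 + 0.73(4400) = 3282, so APC = 3282/4400 = 0.746

APC = 0.746; MPC = 0.73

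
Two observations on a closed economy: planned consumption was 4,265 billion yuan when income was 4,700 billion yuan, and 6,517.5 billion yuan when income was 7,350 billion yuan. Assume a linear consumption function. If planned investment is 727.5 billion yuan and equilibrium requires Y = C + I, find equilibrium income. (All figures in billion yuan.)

Y = 6650

MPC = (6517.5 − 4265)/(7350 − 4700) = 2252.5/2650 = 0.85
a = 4265 − 0.85(4700) = 270
Equilibrium: Y = 270 + 0.85Y + 727.5
0.15Y = 997.5, so Y = 997.5/0.15 = 6650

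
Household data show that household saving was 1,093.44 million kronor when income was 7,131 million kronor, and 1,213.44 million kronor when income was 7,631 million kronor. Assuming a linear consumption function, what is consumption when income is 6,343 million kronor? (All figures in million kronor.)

MPS = ΔS/ΔY = (1213.44 − 1093.44)/(7631 − 7131) = 120/500 = 0.24
MPC = 1 − MPS = 0.76
Autonomous saving = 1093.44 − 0.24(7131) = -618, so a = 618
C = 618 + 0.76(6343) = 618 + 4820.68 = 5438.68

C = 5438.68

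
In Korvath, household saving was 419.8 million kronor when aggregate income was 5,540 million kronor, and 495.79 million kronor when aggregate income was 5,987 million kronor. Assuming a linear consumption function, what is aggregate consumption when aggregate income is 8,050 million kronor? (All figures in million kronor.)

C = 7203.5

MPS = ΔS/ΔY = (495.79 − 419.8)/(5987 − 5540) = 75.99/447 = 0.17
MPC = 1 − MPS = 0.83
Autonomous saving = 419.8 − 0.17(5540) = -522, so a = 522
C = 522 + 0.83(8050) = 522 + 6681.5 = 7203.5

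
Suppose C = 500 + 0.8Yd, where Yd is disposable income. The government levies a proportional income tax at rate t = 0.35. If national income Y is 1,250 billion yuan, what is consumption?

C = 1150

Yd = (1 − 0.35)(1250) = 0.65(1250) = 812.5
C = 500 + 0.8(812.5) = 500 + 650 = 1150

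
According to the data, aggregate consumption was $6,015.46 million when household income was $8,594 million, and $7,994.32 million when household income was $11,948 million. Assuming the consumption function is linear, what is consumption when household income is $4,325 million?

MPC = (7994.32 − 6015.46)/(11948 − 8594) = 1978.86/3354 = 0.59
a = 6015.46 − 0.59(8594) = 6015.46 − 5070.46 = 945
C = 945 + 0.59(4325) = 945 + 2551.75 = 3496.75

C = 3496.75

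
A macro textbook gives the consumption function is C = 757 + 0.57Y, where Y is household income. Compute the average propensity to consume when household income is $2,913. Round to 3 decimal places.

C = 757 + 0.57(2913) = 2417.41
APC = C/Y = 2417.41/2913 = 0.830

APC = 0.830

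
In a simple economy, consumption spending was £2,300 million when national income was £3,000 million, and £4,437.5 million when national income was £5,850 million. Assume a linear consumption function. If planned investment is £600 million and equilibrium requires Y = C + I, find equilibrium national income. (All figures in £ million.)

MPC = (4437.5 − 2300)/(5850 − 3000) = 2137.5/2850 = 0.75
a = 2300 − 0.75(3000) = 50
Equilibrium: Y = 50 + 0.75Y + 600
0.25Y = 650, so Y = 650/0.25 = 2600

Y = 2600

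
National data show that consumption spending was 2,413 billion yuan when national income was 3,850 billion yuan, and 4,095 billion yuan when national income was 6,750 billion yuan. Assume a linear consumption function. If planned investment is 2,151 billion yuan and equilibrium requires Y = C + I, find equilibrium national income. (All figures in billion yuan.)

MPC = (4095 − 2413)/(6750 − 3850) = 1682/2900 = 0.58
a = 2413 − 0.58(3850) = 180
Equilibrium: Y = 180 + 0.58Y + 2151
0.42Y = 2331, so Y = 2331/0.42 = 5550

Y = 5550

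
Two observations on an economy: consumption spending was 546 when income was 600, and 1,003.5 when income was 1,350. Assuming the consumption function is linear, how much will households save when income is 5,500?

MPC = (1003.5 − 546)/(1350 − 600) = 457.5/750 = 0.61
a = 546 − 0.61(600) = 546 − 366 = 180
C = 180 + 0.61(5500) = 3535
S = 5500 − 3535 = 1965

S = 1965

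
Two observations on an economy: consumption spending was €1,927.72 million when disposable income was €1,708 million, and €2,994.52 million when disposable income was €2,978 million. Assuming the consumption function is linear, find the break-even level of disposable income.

MPC = (2994.52 − 1927.72)/(2978 − 1708) = 1066.8/1270 = 0.84
a = 1927.72 − 0.84(1708) = 1927.72 − 1434.72 = 493
Break-even: Y = a/(1−MPC) = 493/0.16 = 3081.25

Y = 3081.25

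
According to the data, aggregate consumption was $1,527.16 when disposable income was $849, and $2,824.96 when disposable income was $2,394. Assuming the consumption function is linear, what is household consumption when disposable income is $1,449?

MPC = (2824.96 − 1527.16)/(2394 − 849) = 1297.8/1545 = 0.84
a = 1527.16 − 0.84(849) = 1527.16 − 713.16 = 814
C = 814 + 0.84(1449) = 814 + 1217.16 = 2031.16

C = 2031.16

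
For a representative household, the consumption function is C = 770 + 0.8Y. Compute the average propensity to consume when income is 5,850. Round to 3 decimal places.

C = 770 + 0.8(5850) = 5450
APC = C/Y = 5450/5850 = 0.932

APC = 0.932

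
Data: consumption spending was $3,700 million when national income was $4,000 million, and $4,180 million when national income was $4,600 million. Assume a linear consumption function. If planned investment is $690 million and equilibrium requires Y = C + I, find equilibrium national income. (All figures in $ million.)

MPC = (4180 − 3700)/(4600 − 4000) = 480/600 = 0.8
a = 3700 − 0.8(4000) = 500
Equilibrium: Y = 500 + 0.8Y + 690
0.2Y = 1190, so Y = 1190/0.2 = 5950

Y = 5950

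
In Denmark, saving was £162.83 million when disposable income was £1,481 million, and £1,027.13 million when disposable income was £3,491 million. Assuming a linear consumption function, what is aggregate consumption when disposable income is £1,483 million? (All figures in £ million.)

MPS = ΔS/ΔY = (1027.13 − 162.83)/(3491 − 1481) = 864.3/2010 = 0.43
MPC = 1 − MPS = 0.57
Autonomous saving = 162.83 − 0.43(1481) = -474, so a = 474
C = 474 + 0.57(1483) = 474 + 845.31 = 1319.31

C = 1319.31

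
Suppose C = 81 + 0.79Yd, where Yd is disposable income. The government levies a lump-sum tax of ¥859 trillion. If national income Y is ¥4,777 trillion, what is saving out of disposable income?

Yd = Y − T = 4777 − 859 = 3918
C = 81 + 0.79(3918) = 81 + 3095.22 = 3176.22
S = Yd − C = 3918 − 3176.22 = 741.78

S = 741.78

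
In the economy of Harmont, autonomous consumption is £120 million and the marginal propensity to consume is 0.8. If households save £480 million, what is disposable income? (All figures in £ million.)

S = Y − C = -120 + 0.2Y
-120 + 0.2Y = 480, so 0.2Y = 600 and Y = 3000

Y = 3000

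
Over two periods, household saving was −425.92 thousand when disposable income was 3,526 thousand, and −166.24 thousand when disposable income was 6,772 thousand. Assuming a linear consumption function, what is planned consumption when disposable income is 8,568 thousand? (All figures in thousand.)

C = 8590.56

MPS = ΔS/ΔY = (-166.24 − (-425.92))/(6772 − 3526) = 259.68/3246 = 0.08
MPC = 1 − MPS = 0.92
Autonomous saving = -425.92 − 0.08(3526) = -708, so a = 708
C = 708 + 0.92(8568) = 708 + 7882.56 = 8590.56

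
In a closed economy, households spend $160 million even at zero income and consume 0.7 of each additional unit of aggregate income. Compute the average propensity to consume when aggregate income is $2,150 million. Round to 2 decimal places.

C = 160 + 0.7(2150) = 1665
APC = C/Y = 1665/2150 = 0.77

APC = 0.77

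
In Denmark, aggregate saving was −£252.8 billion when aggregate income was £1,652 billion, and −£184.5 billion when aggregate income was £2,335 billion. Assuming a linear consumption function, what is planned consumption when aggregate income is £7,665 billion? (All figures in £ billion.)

MPS = ΔS/ΔY = (-184.5 − (-252.8))/(2335 − 1652) = 68.3/683 = 0.1
MPC = 1 − MPS = 0.9
Autonomous saving = -252.8 − 0.1(1652) = -418, so a = 418
C = 418 + 0.9(7665) = 418 + 6898.5 = 7316.5

C = 7316.5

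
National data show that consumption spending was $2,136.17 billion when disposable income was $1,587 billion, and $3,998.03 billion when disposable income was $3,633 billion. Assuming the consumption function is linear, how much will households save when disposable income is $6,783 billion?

S = -81.53

MPC = (3998.03 − 2136.17)/(3633 − 1587) = 1861.86/2046 = 0.91
a = 2136.17 − 0.91(1587) = 2136.17 − 1444.17 = 692
C = 692 + 0.91(6783) = 6864.53
S = 6783 − 6864.53 = -81.53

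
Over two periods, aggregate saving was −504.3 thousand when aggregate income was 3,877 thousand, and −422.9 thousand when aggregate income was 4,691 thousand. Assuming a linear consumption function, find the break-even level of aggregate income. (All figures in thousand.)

Y = 8920

MPS = ΔS/ΔY = (-422.9 − (-504.3))/(4691 − 3877) = 81.4/814 = 0.1
MPC = 1 − MPS = 0.9
From S(3877) = -504.3: −a + 0.1(3877) = -504.3, so a = 387.7 − (-504.3) = 892
Break-even (S = 0): Y = a/MPS = 892/0.1 = 8920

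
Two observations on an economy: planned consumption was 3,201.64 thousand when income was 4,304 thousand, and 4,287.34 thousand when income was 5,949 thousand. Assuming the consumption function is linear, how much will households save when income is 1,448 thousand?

MPC = (4287.34 − 3201.64)/(5949 − 4304) = 1085.7/1645 = 0.66
a = 3201.64 − 0.66(4304) = 3201.64 − 2840.64 = 361
C = 361 + 0.66(1448) = 1316.68
S = 1448 − 1316.68 = 131.32

S = 131.32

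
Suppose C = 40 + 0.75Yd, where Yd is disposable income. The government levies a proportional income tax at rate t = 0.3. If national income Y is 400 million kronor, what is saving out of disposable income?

S = 30

Yd = (1 − 0.3)(400) = 0.7(400) = 280
C = 40 + 0.75(280) = 40 + 210 = 250
S = Yd − C = 280 − 250 = 30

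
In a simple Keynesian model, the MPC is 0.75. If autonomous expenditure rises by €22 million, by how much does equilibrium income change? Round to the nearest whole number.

ΔY ≈ 88

The multiplier is 1/(1 − MPC) = 1/0.25.
ΔY = 22/0.25 = 88.00 ≈ 88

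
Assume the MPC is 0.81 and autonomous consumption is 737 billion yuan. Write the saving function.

S = Y − C = Y − (737 + 0.81Y) = -737 + (1 − 0.81)Y

S = -737 + 0.19Y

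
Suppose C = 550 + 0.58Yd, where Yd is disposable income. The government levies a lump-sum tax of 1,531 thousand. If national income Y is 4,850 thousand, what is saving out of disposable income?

Yd = Y − T = 4850 − 1531 = 3319
C = 550 + 0.58(3319) = 550 + 1925.02 = 2475.02
S = Yd − C = 3319 − 2475.02 = 843.98

S = 843.98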